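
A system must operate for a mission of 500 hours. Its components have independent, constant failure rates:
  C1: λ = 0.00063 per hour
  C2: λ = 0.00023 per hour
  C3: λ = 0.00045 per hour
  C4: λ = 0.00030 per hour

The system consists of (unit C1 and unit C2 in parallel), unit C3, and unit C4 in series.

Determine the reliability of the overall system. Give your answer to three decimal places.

R(C1) = exp(−0.00063 × 500) = 0.72979
R(C2) = exp(−0.00023 × 500) = 0.89137
R(C3) = exp(−0.00045 × 500) = 0.79852
R(C4) = exp(−0.00030 × 500) = 0.86071
Parallel (C1 and C2): 1 − (1 − 0.72979)(1 − 0.89137) = 0.97065
Series ([0.97065], C3, and C4): 0.97065 × 0.79852 × 0.86071 = 0.667

0.667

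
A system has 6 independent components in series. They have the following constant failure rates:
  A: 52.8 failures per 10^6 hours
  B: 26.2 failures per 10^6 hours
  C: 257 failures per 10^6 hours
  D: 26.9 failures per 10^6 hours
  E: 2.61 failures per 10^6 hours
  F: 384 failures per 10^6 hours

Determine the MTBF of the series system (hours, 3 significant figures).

Series of exponential components: λ_sys = Σ λ_i
λ_sys = 0.0000528 + 0.0000262 + 0.000257 + 0.0000269 + 0.00000261 + 0.000384 = 7.4951e-04 /h
MTBF = 1 / λ_sys = 1330 h

1330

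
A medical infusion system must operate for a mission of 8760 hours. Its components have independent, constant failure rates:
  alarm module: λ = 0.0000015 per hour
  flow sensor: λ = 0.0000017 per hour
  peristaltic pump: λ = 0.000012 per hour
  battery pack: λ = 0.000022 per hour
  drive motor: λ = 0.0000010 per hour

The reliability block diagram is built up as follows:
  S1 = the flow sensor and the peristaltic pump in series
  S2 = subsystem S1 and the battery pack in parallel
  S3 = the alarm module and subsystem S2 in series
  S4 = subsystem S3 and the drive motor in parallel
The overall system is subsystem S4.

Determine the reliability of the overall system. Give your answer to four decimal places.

R(alarm module) = exp(−0.0000015 × 8760) = 0.986946
R(flow sensor) = exp(−0.0000017 × 8760) = 0.985218
R(peristaltic pump) = exp(−0.000012 × 8760) = 0.900216
R(battery pack) = exp(−0.000022 × 8760) = 0.824713
R(drive motor) = exp(−0.0000010 × 8760) = 0.991278
Series (flow sensor and peristaltic pump): 0.985218 × 0.900216 = 0.886909
Parallel ([0.886909] and battery pack): 1 − (1 − 0.886909)(1 − 0.824713) = 0.980177
Series (alarm module and [0.980177]): 0.986946 × 0.980177 = 0.967382
Parallel ([0.967382] and drive motor): 1 − (1 − 0.967382)(1 − 0.991278) = 0.9997

0.9997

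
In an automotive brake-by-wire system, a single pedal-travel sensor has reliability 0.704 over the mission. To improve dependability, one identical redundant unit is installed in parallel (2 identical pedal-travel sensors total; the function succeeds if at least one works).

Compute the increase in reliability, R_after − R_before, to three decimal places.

R_before = 0.704
R_after = 1 − (1 − 0.704)^2 = 0.912
ΔR = 0.912 − 0.704 = 0.208

0.208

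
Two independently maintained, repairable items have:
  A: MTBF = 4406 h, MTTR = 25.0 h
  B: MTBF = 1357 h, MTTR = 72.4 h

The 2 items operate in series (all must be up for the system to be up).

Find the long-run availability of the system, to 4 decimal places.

0.9440

A(A) = MTBF/(MTBF+MTTR) = 4406/(4406+25.0) = 0.994358
A(B) = MTBF/(MTBF+MTTR) = 1357/(1357+72.4) = 0.949349
Series availability: 0.994358 × 0.949349 = 0.9440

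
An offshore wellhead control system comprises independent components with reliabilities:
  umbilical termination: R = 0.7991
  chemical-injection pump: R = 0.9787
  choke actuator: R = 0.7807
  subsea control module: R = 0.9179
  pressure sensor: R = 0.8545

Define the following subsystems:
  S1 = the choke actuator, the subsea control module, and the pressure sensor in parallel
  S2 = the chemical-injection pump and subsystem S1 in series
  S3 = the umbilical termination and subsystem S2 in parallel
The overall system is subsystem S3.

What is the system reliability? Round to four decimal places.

Parallel (choke actuator, subsea control module, and pressure sensor): 1 − (1 − 0.780700)(1 − 0.917900)(1 − 0.854500) = 0.997380
Series (chemical-injection pump and [0.997380]): 0.978700 × 0.997380 = 0.976136
Parallel (umbilical termination and [0.976136]): 1 − (1 − 0.799100)(1 − 0.976136) = 0.9952

0.9952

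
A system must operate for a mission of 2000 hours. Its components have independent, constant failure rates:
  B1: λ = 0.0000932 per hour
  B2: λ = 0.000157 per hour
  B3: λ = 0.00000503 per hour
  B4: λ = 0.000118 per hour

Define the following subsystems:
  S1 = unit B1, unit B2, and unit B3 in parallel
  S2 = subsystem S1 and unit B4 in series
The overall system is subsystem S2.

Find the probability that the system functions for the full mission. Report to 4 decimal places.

R(B1) = exp(−0.0000932 × 2000) = 0.829942
R(B2) = exp(−0.000157 × 2000) = 0.730519
R(B3) = exp(−0.00000503 × 2000) = 0.989990
R(B4) = exp(−0.000118 × 2000) = 0.789781
Parallel (B1, B2, and B3): 1 − (1 − 0.829942)(1 − 0.730519)(1 − 0.989990) = 0.999541
Series ([0.999541] and B4): 0.999541 × 0.789781 = 0.7894

0.7894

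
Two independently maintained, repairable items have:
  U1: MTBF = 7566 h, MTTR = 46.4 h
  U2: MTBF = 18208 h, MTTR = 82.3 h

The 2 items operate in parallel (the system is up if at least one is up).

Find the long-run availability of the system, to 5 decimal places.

A(U1) = MTBF/(MTBF+MTTR) = 7566/(7566+46.4) = 0.993905
A(U2) = MTBF/(MTBF+MTTR) = 18208/(18208+82.3) = 0.995500
Parallel availability: 1 − (1 − 0.993905)(1 − 0.995500) = 0.99997

0.99997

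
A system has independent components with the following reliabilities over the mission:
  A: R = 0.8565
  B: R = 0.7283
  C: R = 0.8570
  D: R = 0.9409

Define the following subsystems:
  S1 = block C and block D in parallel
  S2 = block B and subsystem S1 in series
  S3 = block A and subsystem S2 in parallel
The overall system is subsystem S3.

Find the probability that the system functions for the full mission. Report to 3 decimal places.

0.960

Parallel (C and D): 1 − (1 − 0.85700)(1 − 0.94090) = 0.99155
Series (B and [0.99155]): 0.72830 × 0.99155 = 0.72215
Parallel (A and [0.72215]): 1 − (1 − 0.85650)(1 − 0.72215) = 0.960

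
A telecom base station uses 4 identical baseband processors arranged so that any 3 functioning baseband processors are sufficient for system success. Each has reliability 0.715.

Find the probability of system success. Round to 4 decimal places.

R = Σ_{i=3}^{4} C(4,i) p^i (1−p)^{4−i} with p = 0.715
C(4,3)·0.715^3·0.285^1 = 0.416699
C(4,4)·0.715^4·0.285^0 = 0.261351
Sum = 0.6781

0.6781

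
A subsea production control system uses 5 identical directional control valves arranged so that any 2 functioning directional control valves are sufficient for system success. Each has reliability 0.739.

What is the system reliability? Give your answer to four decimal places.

0.9816

R = Σ_{i=2}^{5} C(5,i) p^i (1−p)^{5−i} with p = 0.739
C(5,2)·0.739^2·0.261^3 = 0.097098
C(5,3)·0.739^3·0.261^2 = 0.274925
C(5,4)·0.739^4·0.261^1 = 0.389214
C(5,5)·0.739^5·0.261^0 = 0.220405
Sum = 0.9816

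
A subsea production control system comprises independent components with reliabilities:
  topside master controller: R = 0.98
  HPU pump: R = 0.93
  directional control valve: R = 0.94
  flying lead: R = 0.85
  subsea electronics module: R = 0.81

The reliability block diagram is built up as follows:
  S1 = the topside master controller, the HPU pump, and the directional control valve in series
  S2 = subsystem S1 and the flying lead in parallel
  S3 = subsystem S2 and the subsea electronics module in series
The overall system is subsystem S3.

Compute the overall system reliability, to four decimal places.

0.7926

Series (topside master controller, HPU pump, and directional control valve): 0.980000 × 0.930000 × 0.940000 = 0.856716
Parallel ([0.856716] and flying lead): 1 − (1 − 0.856716)(1 − 0.850000) = 0.978507
Series ([0.978507] and subsea electronics module): 0.978507 × 0.810000 = 0.7926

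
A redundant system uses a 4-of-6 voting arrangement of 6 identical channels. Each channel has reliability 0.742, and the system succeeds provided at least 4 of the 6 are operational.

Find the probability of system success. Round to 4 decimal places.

R = Σ_{i=4}^{6} C(6,i) p^i (1−p)^{6−i} with p = 0.742
C(6,4)·0.742^4·0.258^2 = 0.302654
C(6,5)·0.742^5·0.258^1 = 0.348169
C(6,6)·0.742^6·0.258^0 = 0.166887
Sum = 0.8177

0.8177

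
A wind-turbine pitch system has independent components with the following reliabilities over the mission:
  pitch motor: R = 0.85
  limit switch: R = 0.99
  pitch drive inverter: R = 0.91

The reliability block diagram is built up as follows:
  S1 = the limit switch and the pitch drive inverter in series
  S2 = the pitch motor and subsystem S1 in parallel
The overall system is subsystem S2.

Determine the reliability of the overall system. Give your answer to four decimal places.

0.9851

Series (limit switch and pitch drive inverter): 0.990000 × 0.910000 = 0.900900
Parallel (pitch motor and [0.900900]): 1 − (1 − 0.850000)(1 − 0.900900) = 0.9851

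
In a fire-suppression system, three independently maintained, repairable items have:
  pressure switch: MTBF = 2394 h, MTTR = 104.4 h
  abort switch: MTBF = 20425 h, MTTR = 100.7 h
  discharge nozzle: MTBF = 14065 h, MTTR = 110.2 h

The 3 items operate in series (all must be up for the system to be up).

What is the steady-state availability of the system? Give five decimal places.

0.94610

A(pressure switch) = MTBF/(MTBF+MTTR) = 2394/(2394+104.4) = 0.958213
A(abort switch) = MTBF/(MTBF+MTTR) = 20425/(20425+100.7) = 0.995094
A(discharge nozzle) = MTBF/(MTBF+MTTR) = 14065/(14065+110.2) = 0.992226
Series availability: 0.958213 × 0.995094 × 0.992226 = 0.94610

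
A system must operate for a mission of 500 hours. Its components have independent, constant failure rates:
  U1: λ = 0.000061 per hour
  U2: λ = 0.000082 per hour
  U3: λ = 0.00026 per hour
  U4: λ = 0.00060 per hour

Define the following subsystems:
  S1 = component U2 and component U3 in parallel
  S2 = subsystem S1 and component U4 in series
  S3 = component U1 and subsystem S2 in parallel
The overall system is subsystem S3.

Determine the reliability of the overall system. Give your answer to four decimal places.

0.9921

R(U1) = exp(−0.000061 × 500) = 0.969960
R(U2) = exp(−0.000082 × 500) = 0.959829
R(U3) = exp(−0.00026 × 500) = 0.878095
R(U4) = exp(−0.00060 × 500) = 0.740818
Parallel (U2 and U3): 1 − (1 − 0.959829)(1 − 0.878095) = 0.995103
Series ([0.995103] and U4): 0.995103 × 0.740818 = 0.737190
Parallel (U1 and [0.737190]): 1 − (1 − 0.969960)(1 − 0.737190) = 0.9921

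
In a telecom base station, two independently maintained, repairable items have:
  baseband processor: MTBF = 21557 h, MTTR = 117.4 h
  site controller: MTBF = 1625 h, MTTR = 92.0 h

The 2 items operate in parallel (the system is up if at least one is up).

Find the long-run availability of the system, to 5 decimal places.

A(baseband processor) = MTBF/(MTBF+MTTR) = 21557/(21557+117.4) = 0.994583
A(site controller) = MTBF/(MTBF+MTTR) = 1625/(1625+92.0) = 0.946418
Parallel availability: 1 − (1 − 0.994583)(1 − 0.946418) = 0.99971

0.99971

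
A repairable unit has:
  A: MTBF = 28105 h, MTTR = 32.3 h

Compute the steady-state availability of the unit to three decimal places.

A(A) = MTBF/(MTBF+MTTR) = 28105/(28105+32.3) = 0.999

0.999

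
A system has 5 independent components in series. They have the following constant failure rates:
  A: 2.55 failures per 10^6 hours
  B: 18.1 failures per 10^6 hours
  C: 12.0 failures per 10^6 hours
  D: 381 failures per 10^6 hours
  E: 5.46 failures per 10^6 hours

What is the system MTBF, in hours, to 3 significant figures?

Series of exponential components: λ_sys = Σ λ_i
λ_sys = 0.00000255 + 0.0000181 + 0.0000120 + 0.000381 + 0.00000546 = 4.1911e-04 /h
MTBF = 1 / λ_sys = 2390 h

2390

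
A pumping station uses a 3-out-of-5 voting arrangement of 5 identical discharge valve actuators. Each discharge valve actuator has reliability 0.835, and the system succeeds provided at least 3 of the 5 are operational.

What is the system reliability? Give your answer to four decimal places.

0.9655

R = Σ_{i=3}^{5} C(5,i) p^i (1−p)^{5−i} with p = 0.835
C(5,3)·0.835^3·0.165^2 = 0.158499
C(5,4)·0.835^4·0.165^1 = 0.401051
C(5,5)·0.835^5·0.165^0 = 0.405912
Sum = 0.9655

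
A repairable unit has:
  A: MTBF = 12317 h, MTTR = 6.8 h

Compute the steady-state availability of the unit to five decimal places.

0.99945

A(A) = MTBF/(MTBF+MTTR) = 12317/(12317+6.8) = 0.99945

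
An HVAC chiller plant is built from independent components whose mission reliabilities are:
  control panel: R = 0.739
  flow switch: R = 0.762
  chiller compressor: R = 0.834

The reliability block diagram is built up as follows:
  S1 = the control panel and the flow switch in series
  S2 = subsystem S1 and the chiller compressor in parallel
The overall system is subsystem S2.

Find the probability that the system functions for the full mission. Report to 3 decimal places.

Series (control panel and flow switch): 0.73900 × 0.76200 = 0.56312
Parallel ([0.56312] and chiller compressor): 1 − (1 − 0.56312)(1 − 0.83400) = 0.927

0.927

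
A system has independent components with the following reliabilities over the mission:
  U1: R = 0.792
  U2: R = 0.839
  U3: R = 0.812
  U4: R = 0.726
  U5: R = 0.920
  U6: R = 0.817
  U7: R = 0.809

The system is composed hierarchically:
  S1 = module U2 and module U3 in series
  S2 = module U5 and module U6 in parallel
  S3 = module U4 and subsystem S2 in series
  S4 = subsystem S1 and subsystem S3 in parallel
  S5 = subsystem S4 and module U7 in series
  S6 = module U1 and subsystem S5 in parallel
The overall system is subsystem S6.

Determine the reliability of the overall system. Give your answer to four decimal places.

Series (U2 and U3): 0.839000 × 0.812000 = 0.681268
Parallel (U5 and U6): 1 − (1 − 0.920000)(1 − 0.817000) = 0.985360
Series (U4 and [0.985360]): 0.726000 × 0.985360 = 0.715371
Parallel ([0.681268] and [0.715371]): 1 − (1 − 0.681268)(1 − 0.715371) = 0.909280
Series ([0.909280] and U7): 0.909280 × 0.809000 = 0.735608
Parallel (U1 and [0.735608]): 1 − (1 − 0.792000)(1 − 0.735608) = 0.9450

0.9450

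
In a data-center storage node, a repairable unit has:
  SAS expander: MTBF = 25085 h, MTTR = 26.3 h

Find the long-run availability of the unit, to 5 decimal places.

A(SAS expander) = MTBF/(MTBF+MTTR) = 25085/(25085+26.3) = 0.99895

0.99895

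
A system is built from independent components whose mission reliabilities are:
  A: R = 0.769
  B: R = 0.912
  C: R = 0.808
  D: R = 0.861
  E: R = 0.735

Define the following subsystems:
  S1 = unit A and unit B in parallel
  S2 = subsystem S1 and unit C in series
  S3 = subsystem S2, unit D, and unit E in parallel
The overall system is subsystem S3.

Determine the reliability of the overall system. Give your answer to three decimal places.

0.992

Parallel (A and B): 1 − (1 − 0.76900)(1 − 0.91200) = 0.97967
Series ([0.97967] and C): 0.97967 × 0.80800 = 0.79157
Parallel ([0.79157], D, and E): 1 − (1 − 0.79157)(1 − 0.86100)(1 − 0.73500) = 0.992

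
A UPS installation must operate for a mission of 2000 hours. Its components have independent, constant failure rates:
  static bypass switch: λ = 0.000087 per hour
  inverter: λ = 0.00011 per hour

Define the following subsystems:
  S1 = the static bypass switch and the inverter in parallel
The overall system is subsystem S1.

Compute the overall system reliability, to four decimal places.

0.9685

R(static bypass switch) = exp(−0.000087 × 2000) = 0.840297
R(inverter) = exp(−0.00011 × 2000) = 0.802519
Parallel (static bypass switch and inverter): 1 − (1 − 0.840297)(1 − 0.802519) = 0.9685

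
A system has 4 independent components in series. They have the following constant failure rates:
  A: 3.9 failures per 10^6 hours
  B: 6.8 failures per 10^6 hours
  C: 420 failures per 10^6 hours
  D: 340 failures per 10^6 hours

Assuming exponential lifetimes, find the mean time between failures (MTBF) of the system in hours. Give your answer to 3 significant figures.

1300

Series of exponential components: λ_sys = Σ λ_i
λ_sys = 0.0000039 + 0.0000068 + 0.00042 + 0.00034 = 7.7070e-04 /h
MTBF = 1 / λ_sys = 1300 h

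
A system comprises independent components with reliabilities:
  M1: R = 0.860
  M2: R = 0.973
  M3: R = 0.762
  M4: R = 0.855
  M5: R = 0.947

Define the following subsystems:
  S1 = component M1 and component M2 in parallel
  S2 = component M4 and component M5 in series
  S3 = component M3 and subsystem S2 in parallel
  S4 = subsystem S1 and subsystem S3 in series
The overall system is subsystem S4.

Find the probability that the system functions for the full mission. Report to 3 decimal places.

0.951

Parallel (M1 and M2): 1 − (1 − 0.86000)(1 − 0.97300) = 0.99622
Series (M4 and M5): 0.85500 × 0.94700 = 0.80969
Parallel (M3 and [0.80969]): 1 − (1 − 0.76200)(1 − 0.80969) = 0.95471
Series ([0.99622] and [0.95471]): 0.99622 × 0.95471 = 0.951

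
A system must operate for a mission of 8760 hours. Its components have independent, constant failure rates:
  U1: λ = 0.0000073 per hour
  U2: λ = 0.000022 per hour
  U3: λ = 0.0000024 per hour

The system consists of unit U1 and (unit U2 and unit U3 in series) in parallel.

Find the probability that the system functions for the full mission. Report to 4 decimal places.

R(U1) = exp(−0.0000073 × 8760) = 0.938054
R(U2) = exp(−0.000022 × 8760) = 0.824713
R(U3) = exp(−0.0000024 × 8760) = 0.979195
Series (U2 and U3): 0.824713 × 0.979195 = 0.807555
Parallel (U1 and [0.807555]): 1 − (1 − 0.938054)(1 − 0.807555) = 0.9881

0.9881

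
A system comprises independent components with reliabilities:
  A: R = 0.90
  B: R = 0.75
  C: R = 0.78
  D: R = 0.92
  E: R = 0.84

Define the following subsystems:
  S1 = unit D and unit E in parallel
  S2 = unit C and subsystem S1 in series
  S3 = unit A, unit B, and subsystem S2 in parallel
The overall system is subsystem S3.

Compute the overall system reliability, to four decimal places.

0.9943

Parallel (D and E): 1 − (1 − 0.920000)(1 − 0.840000) = 0.987200
Series (C and [0.987200]): 0.780000 × 0.987200 = 0.770016
Parallel (A, B, and [0.770016]): 1 − (1 − 0.900000)(1 − 0.750000)(1 − 0.770016) = 0.9943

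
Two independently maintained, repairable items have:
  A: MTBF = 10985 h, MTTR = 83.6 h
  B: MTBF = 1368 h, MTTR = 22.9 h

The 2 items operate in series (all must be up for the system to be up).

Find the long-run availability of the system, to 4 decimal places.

A(A) = MTBF/(MTBF+MTTR) = 10985/(10985+83.6) = 0.992447
A(B) = MTBF/(MTBF+MTTR) = 1368/(1368+22.9) = 0.983536
Series availability: 0.992447 × 0.983536 = 0.9761

0.9761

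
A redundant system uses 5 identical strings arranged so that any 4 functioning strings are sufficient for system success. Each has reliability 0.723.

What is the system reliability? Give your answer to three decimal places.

0.576

R = Σ_{i=4}^{5} C(5,i) p^i (1−p)^{5−i} with p = 0.723
C(5,4)·0.723^4·0.277^1 = 0.37845
C(5,5)·0.723^5·0.277^0 = 0.19756
Sum = 0.576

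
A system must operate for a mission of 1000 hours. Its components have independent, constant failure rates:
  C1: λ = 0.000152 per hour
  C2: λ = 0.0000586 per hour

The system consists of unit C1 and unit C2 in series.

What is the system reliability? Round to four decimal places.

R(C1) = exp(−0.000152 × 1000) = 0.858988
R(C2) = exp(−0.0000586 × 1000) = 0.943084
Series (C1 and C2): 0.858988 × 0.943084 = 0.8101

0.8101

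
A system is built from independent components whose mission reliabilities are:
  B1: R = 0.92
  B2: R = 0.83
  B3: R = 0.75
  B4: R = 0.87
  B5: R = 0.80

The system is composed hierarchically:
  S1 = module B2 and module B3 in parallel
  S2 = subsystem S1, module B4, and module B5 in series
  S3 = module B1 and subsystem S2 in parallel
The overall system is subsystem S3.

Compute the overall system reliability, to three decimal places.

Parallel (B2 and B3): 1 − (1 − 0.83000)(1 − 0.75000) = 0.95750
Series ([0.95750], B4, and B5): 0.95750 × 0.87000 × 0.80000 = 0.66642
Parallel (B1 and [0.66642]): 1 − (1 − 0.92000)(1 − 0.66642) = 0.973

0.973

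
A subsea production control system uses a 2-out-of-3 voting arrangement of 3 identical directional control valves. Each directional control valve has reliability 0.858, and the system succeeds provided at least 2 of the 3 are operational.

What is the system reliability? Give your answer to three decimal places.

R = Σ_{i=2}^{3} C(3,i) p^i (1−p)^{3−i} with p = 0.858
C(3,2)·0.858^2·0.142^1 = 0.31361
C(3,3)·0.858^3·0.142^0 = 0.63163
Sum = 0.945

0.945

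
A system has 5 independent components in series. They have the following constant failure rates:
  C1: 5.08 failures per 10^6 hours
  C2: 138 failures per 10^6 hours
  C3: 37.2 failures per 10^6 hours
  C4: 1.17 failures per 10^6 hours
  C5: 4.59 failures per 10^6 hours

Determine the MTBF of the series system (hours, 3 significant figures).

5380

Series of exponential components: λ_sys = Σ λ_i
λ_sys = 0.00000508 + 0.000138 + 0.0000372 + 0.00000117 + 0.00000459 = 1.8604e-04 /h
MTBF = 1 / λ_sys = 5380 h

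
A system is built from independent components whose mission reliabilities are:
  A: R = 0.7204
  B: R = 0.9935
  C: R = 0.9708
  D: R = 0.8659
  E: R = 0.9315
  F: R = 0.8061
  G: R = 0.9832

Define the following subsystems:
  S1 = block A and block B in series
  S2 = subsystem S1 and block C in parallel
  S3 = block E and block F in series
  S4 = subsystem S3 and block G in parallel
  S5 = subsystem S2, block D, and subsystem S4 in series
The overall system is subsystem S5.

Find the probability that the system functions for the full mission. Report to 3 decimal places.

0.855

Series (A and B): 0.72040 × 0.99350 = 0.71572
Parallel ([0.71572] and C): 1 − (1 − 0.71572)(1 − 0.97080) = 0.99170
Series (E and F): 0.93150 × 0.80610 = 0.75088
Parallel ([0.75088] and G): 1 − (1 − 0.75088)(1 − 0.98320) = 0.99581
Series ([0.99170], D, and [0.99581]): 0.99170 × 0.86590 × 0.99581 = 0.855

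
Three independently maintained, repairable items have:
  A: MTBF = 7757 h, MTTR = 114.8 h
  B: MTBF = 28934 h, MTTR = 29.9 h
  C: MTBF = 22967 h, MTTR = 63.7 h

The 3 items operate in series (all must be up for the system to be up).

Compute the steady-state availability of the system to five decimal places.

A(A) = MTBF/(MTBF+MTTR) = 7757/(7757+114.8) = 0.985416
A(B) = MTBF/(MTBF+MTTR) = 28934/(28934+29.9) = 0.998968
A(C) = MTBF/(MTBF+MTTR) = 22967/(22967+63.7) = 0.997234
Series availability: 0.985416 × 0.998968 × 0.997234 = 0.98168

0.98168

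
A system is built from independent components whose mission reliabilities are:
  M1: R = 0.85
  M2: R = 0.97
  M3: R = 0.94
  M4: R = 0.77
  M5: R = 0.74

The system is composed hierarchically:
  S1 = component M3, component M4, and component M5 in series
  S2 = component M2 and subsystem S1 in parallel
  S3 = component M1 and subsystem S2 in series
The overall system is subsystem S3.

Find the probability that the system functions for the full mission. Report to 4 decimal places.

Series (M3, M4, and M5): 0.940000 × 0.770000 × 0.740000 = 0.535612
Parallel (M2 and [0.535612]): 1 − (1 − 0.970000)(1 − 0.535612) = 0.986068
Series (M1 and [0.986068]): 0.850000 × 0.986068 = 0.8382

0.8382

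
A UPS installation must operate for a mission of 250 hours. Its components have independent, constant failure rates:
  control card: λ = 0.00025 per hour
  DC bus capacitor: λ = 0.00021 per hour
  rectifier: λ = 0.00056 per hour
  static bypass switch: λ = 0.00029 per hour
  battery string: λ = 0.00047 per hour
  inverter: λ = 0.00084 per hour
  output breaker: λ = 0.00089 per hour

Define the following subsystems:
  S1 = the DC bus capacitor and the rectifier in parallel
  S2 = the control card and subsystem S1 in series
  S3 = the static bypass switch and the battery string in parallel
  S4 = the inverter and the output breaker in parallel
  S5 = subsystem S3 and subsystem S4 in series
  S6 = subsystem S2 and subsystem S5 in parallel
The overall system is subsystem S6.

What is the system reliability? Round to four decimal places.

0.9970

R(control card) = exp(−0.00025 × 250) = 0.939413
R(DC bus capacitor) = exp(−0.00021 × 250) = 0.948854
R(rectifier) = exp(−0.00056 × 250) = 0.869358
R(static bypass switch) = exp(−0.00029 × 250) = 0.930066
R(battery string) = exp(−0.00047 × 250) = 0.889141
R(inverter) = exp(−0.00084 × 250) = 0.810584
R(output breaker) = exp(−0.00089 × 250) = 0.800515
Parallel (DC bus capacitor and rectifier): 1 − (1 − 0.948854)(1 − 0.869358) = 0.993318
Series (control card and [0.993318]): 0.939413 × 0.993318 = 0.933136
Parallel (static bypass switch and battery string): 1 − (1 − 0.930066)(1 − 0.889141) = 0.992247
Parallel (inverter and output breaker): 1 − (1 − 0.810584)(1 − 0.800515) = 0.962214
Series ([0.992247] and [0.962214]): 0.992247 × 0.962214 = 0.954754
Parallel ([0.933136] and [0.954754]): 1 − (1 − 0.933136)(1 − 0.954754) = 0.9970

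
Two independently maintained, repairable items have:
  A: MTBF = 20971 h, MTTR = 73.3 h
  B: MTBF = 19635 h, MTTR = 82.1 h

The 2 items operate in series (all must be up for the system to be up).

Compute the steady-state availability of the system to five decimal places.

A(A) = MTBF/(MTBF+MTTR) = 20971/(20971+73.3) = 0.996517
A(B) = MTBF/(MTBF+MTTR) = 19635/(19635+82.1) = 0.995836
Series availability: 0.996517 × 0.995836 = 0.99237

0.99237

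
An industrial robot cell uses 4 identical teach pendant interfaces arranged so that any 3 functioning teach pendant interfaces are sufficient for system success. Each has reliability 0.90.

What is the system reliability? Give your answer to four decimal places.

R = Σ_{i=3}^{4} C(4,i) p^i (1−p)^{4−i} with p = 0.90
C(4,3)·0.90^3·0.10^1 = 0.291600
C(4,4)·0.90^4·0.10^0 = 0.656100
Sum = 0.9477

0.9477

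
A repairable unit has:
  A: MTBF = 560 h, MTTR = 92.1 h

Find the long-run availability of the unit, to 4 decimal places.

0.8588

A(A) = MTBF/(MTBF+MTTR) = 560/(560+92.1) = 0.8588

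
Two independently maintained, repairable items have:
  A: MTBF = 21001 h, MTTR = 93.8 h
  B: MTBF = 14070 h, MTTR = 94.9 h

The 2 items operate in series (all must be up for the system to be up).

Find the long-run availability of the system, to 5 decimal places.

0.98888

A(A) = MTBF/(MTBF+MTTR) = 21001/(21001+93.8) = 0.995553
A(B) = MTBF/(MTBF+MTTR) = 14070/(14070+94.9) = 0.993300
Series availability: 0.995553 × 0.993300 = 0.98888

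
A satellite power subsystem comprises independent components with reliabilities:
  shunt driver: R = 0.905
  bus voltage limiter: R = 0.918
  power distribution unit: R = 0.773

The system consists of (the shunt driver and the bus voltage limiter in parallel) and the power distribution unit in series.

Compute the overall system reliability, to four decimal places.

Parallel (shunt driver and bus voltage limiter): 1 − (1 − 0.905000)(1 − 0.918000) = 0.992210
Series ([0.992210] and power distribution unit): 0.992210 × 0.773000 = 0.7670

0.7670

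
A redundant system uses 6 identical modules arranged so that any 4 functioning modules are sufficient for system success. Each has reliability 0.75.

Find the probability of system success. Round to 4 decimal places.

R = Σ_{i=4}^{6} C(6,i) p^i (1−p)^{6−i} with p = 0.75
C(6,4)·0.75^4·0.25^2 = 0.296631
C(6,5)·0.75^5·0.25^1 = 0.355957
C(6,6)·0.75^6·0.25^0 = 0.177979
Sum = 0.8306

0.8306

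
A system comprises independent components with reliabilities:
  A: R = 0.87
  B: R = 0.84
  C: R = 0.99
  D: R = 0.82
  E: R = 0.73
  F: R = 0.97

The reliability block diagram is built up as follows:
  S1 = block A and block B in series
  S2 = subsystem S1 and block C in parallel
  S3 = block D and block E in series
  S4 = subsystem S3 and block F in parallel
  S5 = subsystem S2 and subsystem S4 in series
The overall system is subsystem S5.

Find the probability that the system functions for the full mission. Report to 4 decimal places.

Series (A and B): 0.870000 × 0.840000 = 0.730800
Parallel ([0.730800] and C): 1 − (1 − 0.730800)(1 − 0.990000) = 0.997308
Series (D and E): 0.820000 × 0.730000 = 0.598600
Parallel ([0.598600] and F): 1 − (1 − 0.598600)(1 − 0.970000) = 0.987958
Series ([0.997308] and [0.987958]): 0.997308 × 0.987958 = 0.9853

0.9853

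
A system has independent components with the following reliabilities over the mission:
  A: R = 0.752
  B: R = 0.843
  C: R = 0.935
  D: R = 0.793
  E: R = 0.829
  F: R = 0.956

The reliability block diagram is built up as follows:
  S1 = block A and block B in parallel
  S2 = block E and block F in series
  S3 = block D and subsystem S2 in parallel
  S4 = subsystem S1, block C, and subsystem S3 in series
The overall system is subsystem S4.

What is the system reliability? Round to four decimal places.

0.8600

Parallel (A and B): 1 − (1 − 0.752000)(1 − 0.843000) = 0.961064
Series (E and F): 0.829000 × 0.956000 = 0.792524
Parallel (D and [0.792524]): 1 − (1 − 0.793000)(1 − 0.792524) = 0.957052
Series ([0.961064], C, and [0.957052]): 0.961064 × 0.935000 × 0.957052 = 0.8600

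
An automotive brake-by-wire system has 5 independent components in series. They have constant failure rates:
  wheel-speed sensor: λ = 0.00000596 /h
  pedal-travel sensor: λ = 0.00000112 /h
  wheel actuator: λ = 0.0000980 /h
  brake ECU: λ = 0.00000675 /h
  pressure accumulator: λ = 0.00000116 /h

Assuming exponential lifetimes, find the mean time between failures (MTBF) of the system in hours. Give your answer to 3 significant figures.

8850

Series of exponential components: λ_sys = Σ λ_i
λ_sys = 0.00000596 + 0.00000112 + 0.0000980 + 0.00000675 + 0.00000116 = 1.1299e-04 /h
MTBF = 1 / λ_sys = 8850 h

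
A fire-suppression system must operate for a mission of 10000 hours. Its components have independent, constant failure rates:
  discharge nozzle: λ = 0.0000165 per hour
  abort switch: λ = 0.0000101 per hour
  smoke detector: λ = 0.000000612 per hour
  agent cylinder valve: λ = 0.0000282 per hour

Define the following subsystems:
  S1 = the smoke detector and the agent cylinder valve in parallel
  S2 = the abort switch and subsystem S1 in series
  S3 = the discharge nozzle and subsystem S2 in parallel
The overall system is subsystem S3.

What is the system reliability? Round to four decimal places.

R(discharge nozzle) = exp(−0.0000165 × 10000) = 0.847894
R(abort switch) = exp(−0.0000101 × 10000) = 0.903933
R(smoke detector) = exp(−0.000000612 × 10000) = 0.993899
R(agent cylinder valve) = exp(−0.0000282 × 10000) = 0.754274
Parallel (smoke detector and agent cylinder valve): 1 − (1 − 0.993899)(1 − 0.754274) = 0.998501
Series (abort switch and [0.998501]): 0.903933 × 0.998501 = 0.902578
Parallel (discharge nozzle and [0.902578]): 1 − (1 − 0.847894)(1 − 0.902578) = 0.9852

0.9852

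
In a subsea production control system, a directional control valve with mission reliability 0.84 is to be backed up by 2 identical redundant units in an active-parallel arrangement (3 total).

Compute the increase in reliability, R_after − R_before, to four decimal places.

0.1559

R_before = 0.84
R_after = 1 − (1 − 0.84)^3 = 0.9959
ΔR = 0.9959 − 0.84 = 0.1559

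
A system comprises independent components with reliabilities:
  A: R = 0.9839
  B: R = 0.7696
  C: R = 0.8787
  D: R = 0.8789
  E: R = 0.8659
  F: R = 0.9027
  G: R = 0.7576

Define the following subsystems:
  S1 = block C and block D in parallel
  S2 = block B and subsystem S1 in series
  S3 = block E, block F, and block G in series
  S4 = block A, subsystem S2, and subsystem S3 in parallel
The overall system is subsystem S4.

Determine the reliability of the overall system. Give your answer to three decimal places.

Parallel (C and D): 1 − (1 − 0.87870)(1 − 0.87890) = 0.98531
Series (B and [0.98531]): 0.76960 × 0.98531 = 0.75829
Series (E, F, and G): 0.86590 × 0.90270 × 0.75760 = 0.59218
Parallel (A, [0.75829], and [0.59218]): 1 − (1 − 0.98390)(1 − 0.75829)(1 − 0.59218) = 0.998

0.998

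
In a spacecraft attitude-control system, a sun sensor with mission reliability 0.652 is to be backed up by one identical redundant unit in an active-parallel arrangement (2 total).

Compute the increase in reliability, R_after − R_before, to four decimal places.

R_before = 0.652
R_after = 1 − (1 − 0.652)^2 = 0.8789
ΔR = 0.8789 − 0.652 = 0.2269

0.2269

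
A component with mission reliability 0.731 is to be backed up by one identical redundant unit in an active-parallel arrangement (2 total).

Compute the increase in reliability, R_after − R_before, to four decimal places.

0.1966

R_before = 0.731
R_after = 1 − (1 − 0.731)^2 = 0.9276
ΔR = 0.9276 − 0.731 = 0.1966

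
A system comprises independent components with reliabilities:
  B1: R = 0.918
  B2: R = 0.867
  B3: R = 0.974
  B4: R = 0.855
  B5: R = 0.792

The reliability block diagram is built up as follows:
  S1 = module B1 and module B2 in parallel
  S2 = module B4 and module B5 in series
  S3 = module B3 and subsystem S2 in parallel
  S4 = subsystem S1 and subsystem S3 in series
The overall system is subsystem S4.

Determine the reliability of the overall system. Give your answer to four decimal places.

0.9808

Parallel (B1 and B2): 1 − (1 − 0.918000)(1 − 0.867000) = 0.989094
Series (B4 and B5): 0.855000 × 0.792000 = 0.677160
Parallel (B3 and [0.677160]): 1 − (1 − 0.974000)(1 − 0.677160) = 0.991606
Series ([0.989094] and [0.991606]): 0.989094 × 0.991606 = 0.9808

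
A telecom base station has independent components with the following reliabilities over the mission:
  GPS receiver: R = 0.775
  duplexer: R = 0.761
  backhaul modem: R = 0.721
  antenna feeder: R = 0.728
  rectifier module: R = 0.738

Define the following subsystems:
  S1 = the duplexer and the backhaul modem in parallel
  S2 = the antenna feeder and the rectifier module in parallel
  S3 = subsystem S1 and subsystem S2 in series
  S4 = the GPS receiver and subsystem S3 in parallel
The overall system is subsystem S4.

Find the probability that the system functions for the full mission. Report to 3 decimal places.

Parallel (duplexer and backhaul modem): 1 − (1 − 0.76100)(1 − 0.72100) = 0.93332
Parallel (antenna feeder and rectifier module): 1 − (1 − 0.72800)(1 − 0.73800) = 0.92874
Series ([0.93332] and [0.92874]): 0.93332 × 0.92874 = 0.86681
Parallel (GPS receiver and [0.86681]): 1 − (1 − 0.77500)(1 − 0.86681) = 0.970

0.970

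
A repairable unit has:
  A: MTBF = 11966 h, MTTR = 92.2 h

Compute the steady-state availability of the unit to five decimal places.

A(A) = MTBF/(MTBF+MTTR) = 11966/(11966+92.2) = 0.99235

0.99235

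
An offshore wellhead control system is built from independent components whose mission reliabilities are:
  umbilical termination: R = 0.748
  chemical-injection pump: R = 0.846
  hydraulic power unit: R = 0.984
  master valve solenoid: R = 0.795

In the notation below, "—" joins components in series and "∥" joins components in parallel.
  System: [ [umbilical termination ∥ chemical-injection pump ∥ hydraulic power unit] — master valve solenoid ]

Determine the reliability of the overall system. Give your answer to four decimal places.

Parallel (umbilical termination, chemical-injection pump, and hydraulic power unit): 1 − (1 − 0.748000)(1 − 0.846000)(1 − 0.984000) = 0.999379
Series ([0.999379] and master valve solenoid): 0.999379 × 0.795000 = 0.7945

0.7945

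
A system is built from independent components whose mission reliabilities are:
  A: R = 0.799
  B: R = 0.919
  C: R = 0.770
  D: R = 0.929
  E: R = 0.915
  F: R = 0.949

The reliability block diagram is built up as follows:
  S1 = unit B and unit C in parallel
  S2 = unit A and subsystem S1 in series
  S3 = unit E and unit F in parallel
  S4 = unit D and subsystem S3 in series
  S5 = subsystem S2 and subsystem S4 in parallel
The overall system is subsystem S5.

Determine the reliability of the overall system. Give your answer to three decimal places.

0.984

Parallel (B and C): 1 − (1 − 0.91900)(1 − 0.77000) = 0.98137
Series (A and [0.98137]): 0.79900 × 0.98137 = 0.78411
Parallel (E and F): 1 − (1 − 0.91500)(1 − 0.94900) = 0.99567
Series (D and [0.99567]): 0.92900 × 0.99567 = 0.92498
Parallel ([0.78411] and [0.92498]): 1 − (1 − 0.78411)(1 − 0.92498) = 0.984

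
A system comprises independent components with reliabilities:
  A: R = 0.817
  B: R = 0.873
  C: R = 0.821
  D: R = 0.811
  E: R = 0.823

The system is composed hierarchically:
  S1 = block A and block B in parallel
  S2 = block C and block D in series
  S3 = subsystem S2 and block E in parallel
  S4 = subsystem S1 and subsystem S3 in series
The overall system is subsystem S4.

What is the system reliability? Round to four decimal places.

0.9190

Parallel (A and B): 1 − (1 − 0.817000)(1 − 0.873000) = 0.976759
Series (C and D): 0.821000 × 0.811000 = 0.665831
Parallel ([0.665831] and E): 1 − (1 − 0.665831)(1 − 0.823000) = 0.940852
Series ([0.976759] and [0.940852]): 0.976759 × 0.940852 = 0.9190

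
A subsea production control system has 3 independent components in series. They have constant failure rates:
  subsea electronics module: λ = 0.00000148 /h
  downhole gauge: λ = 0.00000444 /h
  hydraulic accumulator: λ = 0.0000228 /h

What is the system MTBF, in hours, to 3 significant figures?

34800

Series of exponential components: λ_sys = Σ λ_i
λ_sys = 0.00000148 + 0.00000444 + 0.0000228 = 2.8720e-05 /h
MTBF = 1 / λ_sys = 34800 h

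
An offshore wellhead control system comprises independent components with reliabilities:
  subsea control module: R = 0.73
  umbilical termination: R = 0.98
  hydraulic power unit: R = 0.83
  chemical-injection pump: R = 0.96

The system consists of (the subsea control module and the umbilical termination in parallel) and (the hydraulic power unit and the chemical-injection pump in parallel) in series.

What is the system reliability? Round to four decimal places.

Parallel (subsea control module and umbilical termination): 1 − (1 − 0.730000)(1 − 0.980000) = 0.994600
Parallel (hydraulic power unit and chemical-injection pump): 1 − (1 − 0.830000)(1 − 0.960000) = 0.993200
Series ([0.994600] and [0.993200]): 0.994600 × 0.993200 = 0.9878

0.9878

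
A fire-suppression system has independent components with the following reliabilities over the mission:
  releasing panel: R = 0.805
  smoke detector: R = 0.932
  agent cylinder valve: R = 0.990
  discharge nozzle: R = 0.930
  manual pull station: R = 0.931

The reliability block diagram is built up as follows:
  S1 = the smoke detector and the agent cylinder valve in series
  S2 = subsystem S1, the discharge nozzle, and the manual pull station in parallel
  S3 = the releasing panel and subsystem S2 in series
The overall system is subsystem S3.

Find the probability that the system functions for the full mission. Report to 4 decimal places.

Series (smoke detector and agent cylinder valve): 0.932000 × 0.990000 = 0.922680
Parallel ([0.922680], discharge nozzle, and manual pull station): 1 − (1 − 0.922680)(1 − 0.930000)(1 − 0.931000) = 0.999627
Series (releasing panel and [0.999627]): 0.805000 × 0.999627 = 0.8047

0.8047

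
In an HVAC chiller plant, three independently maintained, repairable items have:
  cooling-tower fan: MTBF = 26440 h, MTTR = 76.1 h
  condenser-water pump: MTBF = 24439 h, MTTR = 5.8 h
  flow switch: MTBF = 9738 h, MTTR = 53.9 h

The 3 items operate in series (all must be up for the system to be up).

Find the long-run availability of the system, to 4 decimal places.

0.9914

A(cooling-tower fan) = MTBF/(MTBF+MTTR) = 26440/(26440+76.1) = 0.997130
A(condenser-water pump) = MTBF/(MTBF+MTTR) = 24439/(24439+5.8) = 0.999763
A(flow switch) = MTBF/(MTBF+MTTR) = 9738/(9738+53.9) = 0.994495
Series availability: 0.997130 × 0.999763 × 0.994495 = 0.9914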